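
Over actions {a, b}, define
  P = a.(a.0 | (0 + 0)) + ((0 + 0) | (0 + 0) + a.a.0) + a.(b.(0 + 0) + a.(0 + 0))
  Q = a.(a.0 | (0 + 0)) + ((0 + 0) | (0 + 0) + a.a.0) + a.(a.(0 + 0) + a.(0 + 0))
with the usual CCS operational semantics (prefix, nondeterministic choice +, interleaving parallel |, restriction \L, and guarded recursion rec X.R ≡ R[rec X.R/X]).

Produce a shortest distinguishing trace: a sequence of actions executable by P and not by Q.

ab

LTS(P): 7 reachable states
  u0 = a.(a.0 | (0 + 0)) + ((0 + 0) | (0 + 0) + a.a.0) + a.(b.(0 + 0) + a.(0 + 0)) ⊢ -a-> u1, -a-> u2, -a-> u3
  u1 = a.0 ⊢ -a-> u4
  u2 = a.0 | (0 + 0) ⊢ -a-> u5
  u3 = b.(0 + 0) + a.(0 + 0) ⊢ -a-> u6, -b-> u6
  u4 = 0 ⊢ (no moves)
  u5 = 0 | (0 + 0) ⊢ (no moves)
  u6 = 0 + 0 ⊢ (no moves)
LTS(Q): 7 reachable states
  v0 = a.(a.0 | (0 + 0)) + ((0 + 0) | (0 + 0) + a.a.0) + a.(a.(0 + 0) + a.(0 + 0)) ⊢ -a-> v1, -a-> v2, -a-> v3
  v1 = a.(0 + 0) + a.(0 + 0) ⊢ -a-> v4
  v2 = a.0 ⊢ -a-> v5
  v3 = a.0 | (0 + 0) ⊢ -a-> v6
  v4 = 0 + 0 ⊢ (no moves)
  v5 = 0 ⊢ (no moves)
  v6 = 0 | (0 + 0) ⊢ (no moves)
Executing ab from P (initial set {u0}):
  after a @ step 1: {u1, u2, u3}
  after b @ step 2: {u6}
  ✓ P
Executing ab from Q (initial set {v0}):
  after a @ step 1: {v1, v2, v3}
  after b @ step 2: ∅ (Q stuck)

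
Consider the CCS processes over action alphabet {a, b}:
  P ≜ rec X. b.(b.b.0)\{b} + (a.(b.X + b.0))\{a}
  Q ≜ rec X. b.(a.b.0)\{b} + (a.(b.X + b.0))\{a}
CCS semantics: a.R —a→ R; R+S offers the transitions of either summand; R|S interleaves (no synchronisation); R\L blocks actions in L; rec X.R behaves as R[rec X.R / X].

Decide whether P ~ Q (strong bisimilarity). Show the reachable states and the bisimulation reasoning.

NO

Reachable graph of P (2 states):
  m0 = rec X. b.(b.b.0)\{b} + (a.(b.X + b.0))\{a} | ··b··> m1
  m1 = (b.b.0)\{b} | ·
Reachable graph of Q (3 states):
  n0 = rec X. b.(a.b.0)\{b} + (a.(b.X + b.0))\{a} | ··b··> n1
  n1 = (a.b.0)\{b} | ··a··> n2
  n2 = (b.0)\{b} | ·
Coarsest stable partition (strong bisimilarity classes):
  B0 = {m0}
  B1 = {m1, n2}
  B2 = {n0}
  B3 = {n1}
m0 ∈ B0, n0 ∈ B2 → different blocks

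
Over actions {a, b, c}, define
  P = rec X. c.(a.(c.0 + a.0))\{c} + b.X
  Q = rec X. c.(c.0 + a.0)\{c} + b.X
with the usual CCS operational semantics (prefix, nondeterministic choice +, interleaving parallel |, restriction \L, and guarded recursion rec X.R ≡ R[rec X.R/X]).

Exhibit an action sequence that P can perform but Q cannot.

P's transition system — 4 states:
  u0 = rec X. c.(a.(c.0 + a.0))\{c} + b.X ⊢ --b--▸ u0, --c--▸ u1
  u1 = (a.(c.0 + a.0))\{c} ⊢ --a--▸ u2
  u2 = (c.0 + a.0)\{c} ⊢ --a--▸ u3
  u3 = 0\{c} ⊢ deadlocked
Q's transition system — 3 states:
  v0 = rec X. c.(c.0 + a.0)\{c} + b.X ⊢ --b--▸ v0, --c--▸ v1
  v1 = (c.0 + a.0)\{c} ⊢ --a--▸ v2
  v2 = 0\{c} ⊢ deadlocked
Executing caa from P (initial set {u0}):
  [1] c ⇒ {u1}
  [2] a ⇒ {u2}
  [3] a ⇒ {u3}
  — P admits the full trace.
Executing caa from Q (initial set {v0}):
  [1] c ⇒ {v1}
  [2] a ⇒ {v2}
  [3] a ⇒ no successor for Q

caa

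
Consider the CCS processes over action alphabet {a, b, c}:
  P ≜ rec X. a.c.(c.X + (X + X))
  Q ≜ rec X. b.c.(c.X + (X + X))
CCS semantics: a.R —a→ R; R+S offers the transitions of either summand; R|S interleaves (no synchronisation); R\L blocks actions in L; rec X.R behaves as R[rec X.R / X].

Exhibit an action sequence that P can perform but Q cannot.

P's transition system — 3 states:
  s0 = rec X. a.c.(c.X + (X + X)) ⊢ ··a··> s1
  s1 = c.(c.(rec X. a.c.(c.X + (X + X))) + ((rec X. a.c.(c.X + (X + X))) + (rec X. a.c.(c.X + (X + X))))) ⊢ ··c··> s2
  s2 = c.(rec X. a.c.(c.X + (X + X))) + ((rec X. a.c.(c.X + (X + X))) + (rec X. a.c.(c.X + (X + X)))) ⊢ ··a··> s1, ··c··> s0
Q's transition system — 3 states:
  t0 = rec X. b.c.(c.X + (X + X)) ⊢ ··b··> t1
  t1 = c.(c.(rec X. b.c.(c.X + (X + X))) + ((rec X. b.c.(c.X + (X + X))) + (rec X. b.c.(c.X + (X + X))))) ⊢ ··c··> t2
  t2 = c.(rec X. b.c.(c.X + (X + X))) + ((rec X. b.c.(c.X + (X + X))) + (rec X. b.c.(c.X + (X + X)))) ⊢ ··b··> t1, ··c··> t0
Trace ⟨a⟩ through P, begin at {s0}:
  step 1 (a): {s1}
  P completes σ.
Trace ⟨a⟩ through Q, begin at {t0}:
  step 1 (a): no successor for Q

a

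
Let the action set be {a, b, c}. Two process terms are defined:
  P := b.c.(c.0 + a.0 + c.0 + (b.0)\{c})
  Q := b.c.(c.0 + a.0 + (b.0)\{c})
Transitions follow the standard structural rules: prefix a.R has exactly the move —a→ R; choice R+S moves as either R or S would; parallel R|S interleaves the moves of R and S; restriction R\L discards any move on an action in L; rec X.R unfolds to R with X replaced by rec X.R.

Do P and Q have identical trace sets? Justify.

Reachable graph of P (5 states):
  u0 = b.c.(c.0 + a.0 + c.0 + (b.0)\{c}) ⊢ —b→ u1
  u1 = c.(c.0 + a.0 + c.0 + (b.0)\{c}) ⊢ —c→ u2
  u2 = c.0 + a.0 + c.0 + (b.0)\{c} ⊢ —a→ u3, —b→ u4, —c→ u3
  u3 = 0 ⊢ deadlocked
  u4 = 0\{c} ⊢ deadlocked
Reachable graph of Q (5 states):
  v0 = b.c.(c.0 + a.0 + (b.0)\{c}) ⊢ —b→ v1
  v1 = c.(c.0 + a.0 + (b.0)\{c}) ⊢ —c→ v2
  v2 = c.0 + a.0 + (b.0)\{c} ⊢ —a→ v3, —b→ v4, —c→ v3
  v3 = 0 ⊢ deadlocked
  v4 = 0\{c} ⊢ deadlocked
Coarsest stable partition (strong bisimilarity classes):
  B0 = {u0, v0}
  B1 = {u1, v1}
  B2 = {u2, v2}
  B3 = {u3, u4, v3, v4}
u0 ∈ B0, v0 ∈ B0 → same block
Bisimilar ⇒ trace-equivalent.

YES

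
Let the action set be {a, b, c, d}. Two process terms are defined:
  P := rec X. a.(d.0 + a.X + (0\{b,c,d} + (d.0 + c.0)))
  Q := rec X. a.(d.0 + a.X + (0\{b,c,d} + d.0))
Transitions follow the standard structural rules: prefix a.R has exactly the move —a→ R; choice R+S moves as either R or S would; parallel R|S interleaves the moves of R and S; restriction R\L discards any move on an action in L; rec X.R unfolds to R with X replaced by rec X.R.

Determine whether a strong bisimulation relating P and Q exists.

not bisimilar

Reachable graph of P (3 states):
  p0 = rec X. a.(d.0 + a.X + (0\{b,c,d} + (d.0 + c.0))) | —a→ p1
  p1 = d.0 + a.(rec X. a.(d.0 + a.X + (0\{b,c,d} + (d.0 + c.0)))) + (0\{b,c,d} + (d.0 + c.0)) | —a→ p0, —c→ p2, —d→ p2
  p2 = 0 | ∅
Reachable graph of Q (3 states):
  q0 = rec X. a.(d.0 + a.X + (0\{b,c,d} + d.0)) | —a→ q1
  q1 = d.0 + a.(rec X. a.(d.0 + a.X + (0\{b,c,d} + d.0))) + (0\{b,c,d} + d.0) | —a→ q0, —d→ q2
  q2 = 0 | ∅
Bisimilarity quotient blocks:
  B0 = {p0}
  B1 = {p1}
  B2 = {p2, q2}
  B3 = {q0}
  B4 = {q1}
p0 ∈ B0, q0 ∈ B3 → different blocks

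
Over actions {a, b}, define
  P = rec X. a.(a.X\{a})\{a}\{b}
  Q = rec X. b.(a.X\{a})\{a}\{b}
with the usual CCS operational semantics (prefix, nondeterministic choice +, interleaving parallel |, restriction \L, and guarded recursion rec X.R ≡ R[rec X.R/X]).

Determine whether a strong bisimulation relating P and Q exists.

P's transition system — 2 states:
  s0 = rec X. a.(a.X\{a})\{a}\{b} ⊢ -a-> s1
  s1 = (a.(rec X. a.(a.X\{a})\{a}\{b})\{a})\{a}\{b} ⊢ stopped
Q's transition system — 2 states:
  t0 = rec X. b.(a.X\{a})\{a}\{b} ⊢ -b-> t1
  t1 = (a.(rec X. b.(a.X\{a})\{a}\{b})\{a})\{a}\{b} ⊢ stopped
Partition-refinement fixed point:
  B0 = {s0}
  B1 = {s1, t1}
  B2 = {t0}
s0 ∈ B0, t0 ∈ B2 → different blocks

NO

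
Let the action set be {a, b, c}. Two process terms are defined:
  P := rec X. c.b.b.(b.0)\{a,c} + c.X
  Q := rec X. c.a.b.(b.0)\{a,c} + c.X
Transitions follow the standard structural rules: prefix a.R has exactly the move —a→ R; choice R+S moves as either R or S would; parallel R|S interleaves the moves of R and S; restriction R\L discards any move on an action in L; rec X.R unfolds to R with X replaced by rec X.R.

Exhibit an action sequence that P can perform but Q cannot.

LTS(P): 5 reachable states
  m0 = rec X. c.b.b.(b.0)\{a,c} + c.X has moves --c--▸ m0, --c--▸ m1
  m1 = b.b.(b.0)\{a,c} has moves --b--▸ m2
  m2 = b.(b.0)\{a,c} has moves --b--▸ m3
  m3 = (b.0)\{a,c} has moves --b--▸ m4
  m4 = 0\{a,c} has moves ∅
LTS(Q): 5 reachable states
  n0 = rec X. c.a.b.(b.0)\{a,c} + c.X has moves --c--▸ n0, --c--▸ n1
  n1 = a.b.(b.0)\{a,c} has moves --a--▸ n2
  n2 = b.(b.0)\{a,c} has moves --b--▸ n3
  n3 = (b.0)\{a,c} has moves --b--▸ n4
  n4 = 0\{a,c} has moves ∅
Run σ = ⟨cb⟩ on P: start {m0}
  [1] c ⇒ {m0, m1}
  [2] b ⇒ {m2}
  ✓ P
Run σ = ⟨cb⟩ on Q: start {n0}
  [1] c ⇒ {n0, n1}
  [2] b ⇒ ∅ (Q stuck)

cb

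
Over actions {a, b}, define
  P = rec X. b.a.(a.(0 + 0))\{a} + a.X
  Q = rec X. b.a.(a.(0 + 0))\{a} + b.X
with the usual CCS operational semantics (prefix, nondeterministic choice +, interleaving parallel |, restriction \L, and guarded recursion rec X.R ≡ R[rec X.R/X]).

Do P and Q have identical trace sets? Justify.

LTS(P): 3 reachable states
  p0 = rec X. b.a.(a.(0 + 0))\{a} + a.X → ··a··> p0, ··b··> p1
  p1 = a.(a.(0 + 0))\{a} → ··a··> p2
  p2 = (a.(0 + 0))\{a} → (no moves)
LTS(Q): 3 reachable states
  q0 = rec X. b.a.(a.(0 + 0))\{a} + b.X → ··b··> q0, ··b··> q1
  q1 = a.(a.(0 + 0))\{a} → ··a··> q2
  q2 = (a.(0 + 0))\{a} → (no moves)
Executing a from P (initial set {p0}):
  step 1 (a): {p0}
  P completes σ.
Executing a from Q (initial set {q0}):
  step 1 (a): ∅  — Q cannot continue

traces(P) ≠ traces(Q) — witness ⟨a⟩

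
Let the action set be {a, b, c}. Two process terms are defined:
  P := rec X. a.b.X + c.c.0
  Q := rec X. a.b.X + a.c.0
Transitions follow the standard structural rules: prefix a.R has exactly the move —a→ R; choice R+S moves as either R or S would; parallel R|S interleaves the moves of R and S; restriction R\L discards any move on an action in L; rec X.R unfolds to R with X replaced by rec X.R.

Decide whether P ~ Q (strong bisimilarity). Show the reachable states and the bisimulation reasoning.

P's transition system — 4 states:
  p0 = rec X. a.b.X + c.c.0 :: —a→ p1, —c→ p2
  p1 = b.(rec X. a.b.X + c.c.0) :: —b→ p0
  p2 = c.0 :: —c→ p3
  p3 = 0 :: (no moves)
Q's transition system — 4 states:
  q0 = rec X. a.b.X + a.c.0 :: —a→ q1, —a→ q2
  q1 = b.(rec X. a.b.X + a.c.0) :: —b→ q0
  q2 = c.0 :: —c→ q3
  q3 = 0 :: (no moves)
Bisimilarity quotient blocks:
  B0 = {p0}
  B1 = {p2, q2}
  B2 = {p3, q3}
  B3 = {p1}
  B4 = {q0}
  B5 = {q1}
p0 ∈ B0, q0 ∈ B4 → different blocks

P ≁ Q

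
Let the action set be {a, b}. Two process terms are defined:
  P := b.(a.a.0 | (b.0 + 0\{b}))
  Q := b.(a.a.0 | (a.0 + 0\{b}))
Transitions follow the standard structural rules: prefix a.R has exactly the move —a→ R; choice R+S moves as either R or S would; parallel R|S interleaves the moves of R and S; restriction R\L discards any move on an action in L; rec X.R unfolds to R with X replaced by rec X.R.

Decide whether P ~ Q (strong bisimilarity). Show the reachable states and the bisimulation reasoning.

not bisimilar

Reachable graph of P (7 states):
  p0 = b.(a.a.0 | (b.0 + 0\{b})) has moves ··b··> p1
  p1 = a.a.0 | (b.0 + 0\{b}) has moves ··a··> p2, ··b··> p3
  p2 = a.0 | (b.0 + 0\{b}) has moves ··a··> p4, ··b··> p5
  p3 = a.a.0 | 0 has moves ··a··> p5
  p4 = 0 | (b.0 + 0\{b}) has moves ··b··> p6
  p5 = a.0 | 0 has moves ··a··> p6
  p6 = 0 | 0 has moves stopped
Reachable graph of Q (7 states):
  q0 = b.(a.a.0 | (a.0 + 0\{b})) has moves ··b··> q1
  q1 = a.a.0 | (a.0 + 0\{b}) has moves ··a··> q2, ··a··> q3
  q2 = a.0 | (a.0 + 0\{b}) has moves ··a··> q4, ··a··> q5
  q3 = a.a.0 | 0 has moves ··a··> q5
  q4 = 0 | (a.0 + 0\{b}) has moves ··a··> q6
  q5 = a.0 | 0 has moves ··a··> q6
  q6 = 0 | 0 has moves stopped
Partition-refinement fixed point:
  B0 = {p0}
  B1 = {p1}
  B2 = {p3, q2, q3}
  B3 = {p5, q4, q5}
  B4 = {p6, q6}
  B5 = {p2}
  B6 = {p4}
  B7 = {q0}
  B8 = {q1}
p0 ∈ B0, q0 ∈ B7 → different blocks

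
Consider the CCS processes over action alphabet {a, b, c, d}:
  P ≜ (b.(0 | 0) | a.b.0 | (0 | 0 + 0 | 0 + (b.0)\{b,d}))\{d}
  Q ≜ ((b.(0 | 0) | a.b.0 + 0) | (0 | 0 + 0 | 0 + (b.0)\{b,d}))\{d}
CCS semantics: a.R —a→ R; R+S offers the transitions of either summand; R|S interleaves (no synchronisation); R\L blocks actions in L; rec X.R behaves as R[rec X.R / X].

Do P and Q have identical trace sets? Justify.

P's transition system — 6 states:
  p0 = (b.(0 | 0) | a.b.0 | (0 | 0 + 0 | 0 + (b.0)\{b,d}))\{d} :: =a=> p1, =b=> p2
  p1 = (b.(0 | 0) | b.0 | (0 | 0 + 0 | 0 + (b.0)\{b,d}))\{d} :: =b=> p3, =b=> p4
  p2 = (0 | 0 | a.b.0 | (0 | 0 + 0 | 0 + (b.0)\{b,d}))\{d} :: =a=> p3
  p3 = (0 | 0 | b.0 | (0 | 0 + 0 | 0 + (b.0)\{b,d}))\{d} :: =b=> p5
  p4 = (b.(0 | 0) | 0 | (0 | 0 + 0 | 0 + (b.0)\{b,d}))\{d} :: =b=> p5
  p5 = (0 | 0 | 0 | (0 | 0 + 0 | 0 + (b.0)\{b,d}))\{d} :: deadlocked
Q's transition system — 6 states:
  q0 = ((b.(0 | 0) | a.b.0 + 0) | (0 | 0 + 0 | 0 + (b.0)\{b,d}))\{d} :: =a=> q1, =b=> q2
  q1 = (b.(0 | 0) | b.0 | (0 | 0 + 0 | 0 + (b.0)\{b,d}))\{d} :: =b=> q3, =b=> q4
  q2 = (0 | 0 | a.b.0 | (0 | 0 + 0 | 0 + (b.0)\{b,d}))\{d} :: =a=> q3
  q3 = (0 | 0 | b.0 | (0 | 0 + 0 | 0 + (b.0)\{b,d}))\{d} :: =b=> q5
  q4 = (b.(0 | 0) | 0 | (0 | 0 + 0 | 0 + (b.0)\{b,d}))\{d} :: =b=> q5
  q5 = (0 | 0 | 0 | (0 | 0 + 0 | 0 + (b.0)\{b,d}))\{d} :: deadlocked
Coarsest stable partition (strong bisimilarity classes):
  B0 = {p0, q0}
  B1 = {p1, q1}
  B2 = {p3, p4, q3, q4}
  B3 = {p5, q5}
  B4 = {p2, q2}
p0 ∈ B0, q0 ∈ B0 → same block
Bisimilar ⇒ trace-equivalent.

YES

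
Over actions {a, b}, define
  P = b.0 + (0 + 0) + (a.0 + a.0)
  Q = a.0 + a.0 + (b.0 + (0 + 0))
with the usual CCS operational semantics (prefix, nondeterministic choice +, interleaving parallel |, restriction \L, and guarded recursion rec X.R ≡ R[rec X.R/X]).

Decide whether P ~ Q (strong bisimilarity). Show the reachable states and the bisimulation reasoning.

LTS(P): 2 reachable states
  p0 = b.0 + (0 + 0) + (a.0 + a.0) ⊢ --a--▸ p1, --b--▸ p1
  p1 = 0 ⊢ stopped
LTS(Q): 2 reachable states
  q0 = a.0 + a.0 + (b.0 + (0 + 0)) ⊢ --a--▸ q1, --b--▸ q1
  q1 = 0 ⊢ stopped
Partition-refinement fixed point:
  B0 = {p0, q0}
  B1 = {p1, q1}
p0 ∈ B0, q0 ∈ B0 → same block

YES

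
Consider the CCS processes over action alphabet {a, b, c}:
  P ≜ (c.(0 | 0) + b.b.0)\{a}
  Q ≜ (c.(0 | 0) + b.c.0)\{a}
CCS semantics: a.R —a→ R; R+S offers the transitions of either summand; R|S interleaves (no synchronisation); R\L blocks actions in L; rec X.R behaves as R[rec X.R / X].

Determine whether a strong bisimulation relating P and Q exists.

NO

LTS(P): 4 reachable states
  u0 = (c.(0 | 0) + b.b.0)\{a} :: =b=> u1, =c=> u2
  u1 = (b.0)\{a} :: =b=> u3
  u2 = (0 | 0)\{a} :: deadlocked
  u3 = 0\{a} :: deadlocked
LTS(Q): 4 reachable states
  v0 = (c.(0 | 0) + b.c.0)\{a} :: =b=> v1, =c=> v2
  v1 = (c.0)\{a} :: =c=> v3
  v2 = (0 | 0)\{a} :: deadlocked
  v3 = 0\{a} :: deadlocked
Coarsest stable partition (strong bisimilarity classes):
  B0 = {u0}
  B1 = {u2, u3, v2, v3}
  B2 = {u1}
  B3 = {v0}
  B4 = {v1}
u0 ∈ B0, v0 ∈ B3 → different blocks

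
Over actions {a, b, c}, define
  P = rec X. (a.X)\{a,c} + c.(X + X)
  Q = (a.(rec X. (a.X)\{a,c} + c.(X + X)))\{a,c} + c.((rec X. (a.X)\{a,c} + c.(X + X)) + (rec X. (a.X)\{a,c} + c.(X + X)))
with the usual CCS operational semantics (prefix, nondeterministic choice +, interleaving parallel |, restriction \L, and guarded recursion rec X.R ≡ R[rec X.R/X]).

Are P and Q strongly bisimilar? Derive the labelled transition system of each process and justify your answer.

YES

P's transition system — 2 states:
  s0 = rec X. (a.X)\{a,c} + c.(X + X) | --c--▸ s1
  s1 = (rec X. (a.X)\{a,c} + c.(X + X)) + (rec X. (a.X)\{a,c} + c.(X + X)) | --c--▸ s1
Q's transition system — 2 states:
  t0 = (a.(rec X. (a.X)\{a,c} + c.(X + X)))\{a,c} + c.((rec X. (a.X)\{a,c} + c.(X + X)) + (rec X. (a.X)\{a,c} + c.(X + X))) | --c--▸ t1
  t1 = (rec X. (a.X)\{a,c} + c.(X + X)) + (rec X. (a.X)\{a,c} + c.(X + X)) | --c--▸ t1
Partition-refinement fixed point:
  B0 = {s0, s1, t0, t1}
s0 ∈ B0, t0 ∈ B0 → same block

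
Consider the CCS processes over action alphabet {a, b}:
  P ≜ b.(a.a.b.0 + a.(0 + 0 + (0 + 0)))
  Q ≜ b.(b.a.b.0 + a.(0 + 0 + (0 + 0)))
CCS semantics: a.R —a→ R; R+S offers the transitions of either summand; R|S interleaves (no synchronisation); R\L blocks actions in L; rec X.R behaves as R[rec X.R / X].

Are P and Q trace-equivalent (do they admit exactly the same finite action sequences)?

traces(P) ≠ traces(Q) — witness ⟨baa⟩

Reachable graph of P (6 states):
  p0 = b.(a.a.b.0 + a.(0 + 0 + (0 + 0))) :: ··b··> p1
  p1 = a.a.b.0 + a.(0 + 0 + (0 + 0)) :: ··a··> p2, ··a··> p3
  p2 = 0 + 0 + (0 + 0) :: ∅
  p3 = a.b.0 :: ··a··> p4
  p4 = b.0 :: ··b··> p5
  p5 = 0 :: ∅
Reachable graph of Q (6 states):
  q0 = b.(b.a.b.0 + a.(0 + 0 + (0 + 0))) :: ··b··> q1
  q1 = b.a.b.0 + a.(0 + 0 + (0 + 0)) :: ··a··> q2, ··b··> q3
  q2 = 0 + 0 + (0 + 0) :: ∅
  q3 = a.b.0 :: ··a··> q4
  q4 = b.0 :: ··b··> q5
  q5 = 0 :: ∅
Trace ⟨baa⟩ through P, begin at {p0}:
  [1] b ⇒ {p1}
  [2] a ⇒ {p2, p3}
  [3] a ⇒ {p4}
  ✓ P
Trace ⟨baa⟩ through Q, begin at {q0}:
  [1] b ⇒ {q1}
  [2] a ⇒ {q2}
  [3] a ⇒ no successor for Q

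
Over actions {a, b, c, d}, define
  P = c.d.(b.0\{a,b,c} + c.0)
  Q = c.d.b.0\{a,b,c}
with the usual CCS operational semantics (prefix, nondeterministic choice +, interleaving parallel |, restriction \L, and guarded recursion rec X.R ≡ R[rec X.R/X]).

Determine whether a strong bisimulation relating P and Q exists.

NO

Reachable graph of P (5 states):
  s0 = c.d.(b.0\{a,b,c} + c.0) :: =c=> s1
  s1 = d.(b.0\{a,b,c} + c.0) :: =d=> s2
  s2 = b.0\{a,b,c} + c.0 :: =b=> s3, =c=> s4
  s3 = 0\{a,b,c} :: ·
  s4 = 0 :: ·
Reachable graph of Q (4 states):
  t0 = c.d.b.0\{a,b,c} :: =c=> t1
  t1 = d.b.0\{a,b,c} :: =d=> t2
  t2 = b.0\{a,b,c} :: =b=> t3
  t3 = 0\{a,b,c} :: ·
Coarsest stable partition (strong bisimilarity classes):
  B0 = {s0}
  B1 = {s1}
  B2 = {s2}
  B3 = {s3, s4, t3}
  B4 = {t0}
  B5 = {t1}
  B6 = {t2}
s0 ∈ B0, t0 ∈ B4 → different blocks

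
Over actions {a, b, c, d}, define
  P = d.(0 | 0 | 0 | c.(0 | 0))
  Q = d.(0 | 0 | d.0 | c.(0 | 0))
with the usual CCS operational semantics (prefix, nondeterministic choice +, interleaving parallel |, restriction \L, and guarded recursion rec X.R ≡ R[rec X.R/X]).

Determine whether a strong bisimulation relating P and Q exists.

P ≁ Q

Reachable graph of P (3 states):
  s0 = d.(0 | 0 | 0 | c.(0 | 0)) has moves =d=> s1
  s1 = 0 | 0 | 0 | c.(0 | 0) has moves =c=> s2
  s2 = 0 | 0 | 0 | (0 | 0) has moves (no moves)
Reachable graph of Q (5 states):
  t0 = d.(0 | 0 | d.0 | c.(0 | 0)) has moves =d=> t1
  t1 = 0 | 0 | d.0 | c.(0 | 0) has moves =c=> t2, =d=> t3
  t2 = 0 | 0 | d.0 | (0 | 0) has moves =d=> t4
  t3 = 0 | 0 | 0 | c.(0 | 0) has moves =c=> t4
  t4 = 0 | 0 | 0 | (0 | 0) has moves (no moves)
Bisimilarity quotient blocks:
  B0 = {s0}
  B1 = {s1, t3}
  B2 = {s2, t4}
  B3 = {t0}
  B4 = {t1}
  B5 = {t2}
s0 ∈ B0, t0 ∈ B3 → different blocks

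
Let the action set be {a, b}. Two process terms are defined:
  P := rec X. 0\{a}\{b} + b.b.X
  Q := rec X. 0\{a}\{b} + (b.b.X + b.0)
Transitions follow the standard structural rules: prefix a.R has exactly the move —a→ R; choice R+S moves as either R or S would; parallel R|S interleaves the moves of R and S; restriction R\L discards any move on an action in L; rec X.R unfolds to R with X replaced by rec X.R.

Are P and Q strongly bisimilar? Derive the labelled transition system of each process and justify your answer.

NO

P's transition system — 2 states:
  p0 = rec X. 0\{a}\{b} + b.b.X → —b→ p1
  p1 = b.(rec X. 0\{a}\{b} + b.b.X) → —b→ p0
Q's transition system — 3 states:
  q0 = rec X. 0\{a}\{b} + (b.b.X + b.0) → —b→ q1, —b→ q2
  q1 = 0 → deadlocked
  q2 = b.(rec X. 0\{a}\{b} + (b.b.X + b.0)) → —b→ q0
Coarsest stable partition (strong bisimilarity classes):
  B0 = {p0, p1}
  B1 = {q0}
  B2 = {q2}
  B3 = {q1}
p0 ∈ B0, q0 ∈ B1 → different blocks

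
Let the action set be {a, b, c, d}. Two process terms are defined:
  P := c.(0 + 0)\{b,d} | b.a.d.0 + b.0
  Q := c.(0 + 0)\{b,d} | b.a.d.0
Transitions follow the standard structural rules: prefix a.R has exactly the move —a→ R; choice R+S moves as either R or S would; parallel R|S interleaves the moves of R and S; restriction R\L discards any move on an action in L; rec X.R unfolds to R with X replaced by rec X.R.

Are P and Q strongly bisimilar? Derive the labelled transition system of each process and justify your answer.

NO

P's transition system — 9 states:
  p0 = c.(0 + 0)\{b,d} | b.a.d.0 + b.0 has moves ··b··> p1, ··b··> p2, ··c··> p3
  p1 = 0 has moves stopped
  p2 = c.(0 + 0)\{b,d} | a.d.0 has moves ··a··> p4, ··c··> p5
  p3 = (0 + 0)\{b,d} | b.a.d.0 has moves ··b··> p5
  p4 = c.(0 + 0)\{b,d} | d.0 has moves ··c··> p6, ··d··> p7
  p5 = (0 + 0)\{b,d} | a.d.0 has moves ··a··> p6
  p6 = (0 + 0)\{b,d} | d.0 has moves ··d··> p8
  p7 = c.(0 + 0)\{b,d} | 0 has moves ··c··> p8
  p8 = (0 + 0)\{b,d} | 0 has moves stopped
Q's transition system — 8 states:
  q0 = c.(0 + 0)\{b,d} | b.a.d.0 has moves ··b··> q1, ··c··> q2
  q1 = c.(0 + 0)\{b,d} | a.d.0 has moves ··a··> q3, ··c··> q4
  q2 = (0 + 0)\{b,d} | b.a.d.0 has moves ··b··> q4
  q3 = c.(0 + 0)\{b,d} | d.0 has moves ··c··> q5, ··d··> q6
  q4 = (0 + 0)\{b,d} | a.d.0 has moves ··a··> q5
  q5 = (0 + 0)\{b,d} | d.0 has moves ··d··> q7
  q6 = c.(0 + 0)\{b,d} | 0 has moves ··c··> q7
  q7 = (0 + 0)\{b,d} | 0 has moves stopped
Partition-refinement fixed point:
  B0 = {p0}
  B1 = {p3, q2}
  B2 = {p5, q4}
  B3 = {p6, q5}
  B4 = {p1, p8, q7}
  B5 = {p2, q1}
  B6 = {p4, q3}
  B7 = {p7, q6}
  B8 = {q0}
p0 ∈ B0, q0 ∈ B8 → different blocks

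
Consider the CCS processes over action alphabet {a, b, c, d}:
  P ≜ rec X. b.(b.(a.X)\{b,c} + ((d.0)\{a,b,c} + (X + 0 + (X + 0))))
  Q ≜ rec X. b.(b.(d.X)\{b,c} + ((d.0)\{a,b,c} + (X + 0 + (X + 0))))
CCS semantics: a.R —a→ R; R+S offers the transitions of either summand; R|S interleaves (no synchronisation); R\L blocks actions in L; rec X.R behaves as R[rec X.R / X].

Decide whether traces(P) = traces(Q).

traces(P) ≠ traces(Q) — witness ⟨bba⟩

LTS(P): 5 reachable states
  m0 = rec X. b.(b.(a.X)\{b,c} + ((d.0)\{a,b,c} + (X + 0 + (X + 0)))) :: -b-> m1
  m1 = b.(a.(rec X. b.(b.(a.X)\{b,c} + ((d.0)\{a,b,c} + (X + 0 + (X + 0))))))\{b,c} + ((d.0)\{a,b,c} + ((rec X. b.(b.(a.X)\{b,c} + ((d.0)\{a,b,c} + (X + 0 + (X + 0))))) + 0 + ((rec X. b.(b.(a.X)\{b,c} + ((d.0)\{a,b,c} + (X + 0 + (X + 0))))) + 0))) :: -b-> m1, -b-> m2, -d-> m3
  m2 = (a.(rec X. b.(b.(a.X)\{b,c} + ((d.0)\{a,b,c} + (X + 0 + (X + 0))))))\{b,c} :: -a-> m4
  m3 = 0\{a,b,c} :: ·
  m4 = (rec X. b.(b.(a.X)\{b,c} + ((d.0)\{a,b,c} + (X + 0 + (X + 0)))))\{b,c} :: ·
LTS(Q): 5 reachable states
  n0 = rec X. b.(b.(d.X)\{b,c} + ((d.0)\{a,b,c} + (X + 0 + (X + 0)))) :: -b-> n1
  n1 = b.(d.(rec X. b.(b.(d.X)\{b,c} + ((d.0)\{a,b,c} + (X + 0 + (X + 0))))))\{b,c} + ((d.0)\{a,b,c} + ((rec X. b.(b.(d.X)\{b,c} + ((d.0)\{a,b,c} + (X + 0 + (X + 0))))) + 0 + ((rec X. b.(b.(d.X)\{b,c} + ((d.0)\{a,b,c} + (X + 0 + (X + 0))))) + 0))) :: -b-> n1, -b-> n2, -d-> n3
  n2 = (d.(rec X. b.(b.(d.X)\{b,c} + ((d.0)\{a,b,c} + (X + 0 + (X + 0))))))\{b,c} :: -d-> n4
  n3 = 0\{a,b,c} :: ·
  n4 = (rec X. b.(b.(d.X)\{b,c} + ((d.0)\{a,b,c} + (X + 0 + (X + 0)))))\{b,c} :: ·
Executing bba from P (initial set {m0}):
  step 1 (b): {m1}
  step 2 (b): {m1, m2}
  step 3 (a): {m4}
  ✓ P
Executing bba from Q (initial set {n0}):
  step 1 (b): {n1}
  step 2 (b): {n1, n2}
  step 3 (a): ∅  — Q cannot continue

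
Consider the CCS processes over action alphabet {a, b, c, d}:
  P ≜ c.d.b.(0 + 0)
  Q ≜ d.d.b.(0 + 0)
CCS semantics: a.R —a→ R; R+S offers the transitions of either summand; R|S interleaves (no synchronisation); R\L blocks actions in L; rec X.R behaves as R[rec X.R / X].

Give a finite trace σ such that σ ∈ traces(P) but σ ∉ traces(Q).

c

P's transition system — 4 states:
  m0 = c.d.b.(0 + 0) ⊢ —c→ m1
  m1 = d.b.(0 + 0) ⊢ —d→ m2
  m2 = b.(0 + 0) ⊢ —b→ m3
  m3 = 0 + 0 ⊢ stopped
Q's transition system — 4 states:
  n0 = d.d.b.(0 + 0) ⊢ —d→ n1
  n1 = d.b.(0 + 0) ⊢ —d→ n2
  n2 = b.(0 + 0) ⊢ —b→ n3
  n3 = 0 + 0 ⊢ stopped
Trace ⟨c⟩ through P, begin at {m0}:
  step 1 (c): {m1}
  P completes σ.
Trace ⟨c⟩ through Q, begin at {n0}:
  step 1 (c): no successor for Q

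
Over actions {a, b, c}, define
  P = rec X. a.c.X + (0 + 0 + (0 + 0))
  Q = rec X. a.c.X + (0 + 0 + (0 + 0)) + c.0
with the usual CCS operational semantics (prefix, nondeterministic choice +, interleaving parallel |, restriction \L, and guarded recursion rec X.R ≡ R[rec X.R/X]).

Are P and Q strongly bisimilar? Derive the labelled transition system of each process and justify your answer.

not bisimilar

LTS(P): 2 reachable states
  p0 = rec X. a.c.X + (0 + 0 + (0 + 0)) :: --a--▸ p1
  p1 = c.(rec X. a.c.X + (0 + 0 + (0 + 0))) :: --c--▸ p0
LTS(Q): 3 reachable states
  q0 = rec X. a.c.X + (0 + 0 + (0 + 0)) + c.0 :: --a--▸ q1, --c--▸ q2
  q1 = c.(rec X. a.c.X + (0 + 0 + (0 + 0)) + c.0) :: --c--▸ q0
  q2 = 0 :: (no moves)
Coarsest stable partition (strong bisimilarity classes):
  B0 = {p0}
  B1 = {p1}
  B2 = {q0}
  B3 = {q1}
  B4 = {q2}
p0 ∈ B0, q0 ∈ B2 → different blocks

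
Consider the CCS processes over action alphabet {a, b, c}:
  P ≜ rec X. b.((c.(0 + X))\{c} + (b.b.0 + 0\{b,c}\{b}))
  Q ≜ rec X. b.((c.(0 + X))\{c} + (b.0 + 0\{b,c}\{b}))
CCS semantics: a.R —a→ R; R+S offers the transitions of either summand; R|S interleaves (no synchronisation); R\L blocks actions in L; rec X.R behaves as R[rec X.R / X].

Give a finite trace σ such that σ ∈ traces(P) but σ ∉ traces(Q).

bbb

LTS(P): 4 reachable states
  p0 = rec X. b.((c.(0 + X))\{c} + (b.b.0 + 0\{b,c}\{b})) ⊢ -b-> p1
  p1 = (c.(0 + (rec X. b.((c.(0 + X))\{c} + (b.b.0 + 0\{b,c}\{b})))))\{c} + (b.b.0 + 0\{b,c}\{b}) ⊢ -b-> p2
  p2 = b.0 ⊢ -b-> p3
  p3 = 0 ⊢ (no moves)
LTS(Q): 3 reachable states
  q0 = rec X. b.((c.(0 + X))\{c} + (b.0 + 0\{b,c}\{b})) ⊢ -b-> q1
  q1 = (c.(0 + (rec X. b.((c.(0 + X))\{c} + (b.0 + 0\{b,c}\{b})))))\{c} + (b.0 + 0\{b,c}\{b}) ⊢ -b-> q2
  q2 = 0 ⊢ (no moves)
Run σ = ⟨bbb⟩ on P: start {p0}
  after b @ step 1: {p1}
  after b @ step 2: {p2}
  after b @ step 3: {p3}
  — P admits the full trace.
Run σ = ⟨bbb⟩ on Q: start {q0}
  after b @ step 1: {q1}
  after b @ step 2: {q2}
  after b @ step 3: no successor for Q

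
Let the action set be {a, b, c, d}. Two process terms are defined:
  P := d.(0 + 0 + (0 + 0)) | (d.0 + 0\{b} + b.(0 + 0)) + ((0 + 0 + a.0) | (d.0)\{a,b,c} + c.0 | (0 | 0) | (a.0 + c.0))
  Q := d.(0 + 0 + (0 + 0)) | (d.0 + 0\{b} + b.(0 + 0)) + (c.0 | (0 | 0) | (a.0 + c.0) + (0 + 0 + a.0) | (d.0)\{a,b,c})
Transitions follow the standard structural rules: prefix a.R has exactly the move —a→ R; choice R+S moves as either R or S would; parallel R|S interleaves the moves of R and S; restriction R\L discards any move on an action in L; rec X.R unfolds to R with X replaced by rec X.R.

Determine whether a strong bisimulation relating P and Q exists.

LTS(P): 12 reachable states
  s0 = d.(0 + 0 + (0 + 0)) | (d.0 + 0\{b} + b.(0 + 0)) + ((0 + 0 + a.0) | (d.0)\{a,b,c} + c.0 | (0 | 0) | (a.0 + c.0)) → --a--▸ s1, --a--▸ s2, --b--▸ s3, --c--▸ s2, --c--▸ s4, --d--▸ s5, --d--▸ s6, --d--▸ s7
  s1 = 0 | (d.0)\{a,b,c} → --d--▸ s8
  s2 = c.0 | (0 | 0) | 0 → --c--▸ s9
  s3 = d.(0 + 0 + (0 + 0)) | (0 + 0) → --d--▸ s10
  s4 = 0 | (0 | 0) | (a.0 + c.0) → --a--▸ s9, --c--▸ s9
  s5 = (0 + 0 + (0 + 0)) | (d.0 + 0\{b} + b.(0 + 0)) → --b--▸ s10, --d--▸ s11
  s6 = (0 + 0 + a.0) | 0\{a,b,c} → --a--▸ s8
  s7 = d.(0 + 0 + (0 + 0)) | 0 → --d--▸ s11
  s8 = 0 | 0\{a,b,c} → ∅
  s9 = 0 | (0 | 0) | 0 → ∅
  s10 = (0 + 0 + (0 + 0)) | (0 + 0) → ∅
  s11 = (0 + 0 + (0 + 0)) | 0 → ∅
LTS(Q): 12 reachable states
  t0 = d.(0 + 0 + (0 + 0)) | (d.0 + 0\{b} + b.(0 + 0)) + (c.0 | (0 | 0) | (a.0 + c.0) + (0 + 0 + a.0) | (d.0)\{a,b,c}) → --a--▸ t1, --a--▸ t2, --b--▸ t3, --c--▸ t2, --c--▸ t4, --d--▸ t5, --d--▸ t6, --d--▸ t7
  t1 = 0 | (d.0)\{a,b,c} → --d--▸ t8
  t2 = c.0 | (0 | 0) | 0 → --c--▸ t9
  t3 = d.(0 + 0 + (0 + 0)) | (0 + 0) → --d--▸ t10
  t4 = 0 | (0 | 0) | (a.0 + c.0) → --a--▸ t9, --c--▸ t9
  t5 = (0 + 0 + (0 + 0)) | (d.0 + 0\{b} + b.(0 + 0)) → --b--▸ t10, --d--▸ t11
  t6 = (0 + 0 + a.0) | 0\{a,b,c} → --a--▸ t8
  t7 = d.(0 + 0 + (0 + 0)) | 0 → --d--▸ t11
  t8 = 0 | 0\{a,b,c} → ∅
  t9 = 0 | (0 | 0) | 0 → ∅
  t10 = (0 + 0 + (0 + 0)) | (0 + 0) → ∅
  t11 = (0 + 0 + (0 + 0)) | 0 → ∅
Coarsest stable partition (strong bisimilarity classes):
  B0 = {s0, t0}
  B1 = {s1, s3, s7, t1, t3, t7}
  B2 = {s10, s11, s8, s9, t10, t11, t8, t9}
  B3 = {s2, t2}
  B4 = {s6, t6}
  B5 = {s4, t4}
  B6 = {s5, t5}
s0 ∈ B0, t0 ∈ B0 → same block

YES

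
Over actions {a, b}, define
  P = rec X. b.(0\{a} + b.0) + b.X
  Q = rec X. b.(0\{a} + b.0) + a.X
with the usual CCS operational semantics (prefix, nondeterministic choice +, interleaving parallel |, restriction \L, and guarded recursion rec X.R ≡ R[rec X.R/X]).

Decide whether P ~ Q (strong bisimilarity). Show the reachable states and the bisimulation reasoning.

P's transition system — 3 states:
  u0 = rec X. b.(0\{a} + b.0) + b.X :: —b→ u0, —b→ u1
  u1 = 0\{a} + b.0 :: —b→ u2
  u2 = 0 :: stopped
Q's transition system — 3 states:
  v0 = rec X. b.(0\{a} + b.0) + a.X :: —a→ v0, —b→ v1
  v1 = 0\{a} + b.0 :: —b→ v2
  v2 = 0 :: stopped
Bisimilarity quotient blocks:
  B0 = {u0}
  B1 = {u1, v1}
  B2 = {u2, v2}
  B3 = {v0}
u0 ∈ B0, v0 ∈ B3 → different blocks

not bisimilar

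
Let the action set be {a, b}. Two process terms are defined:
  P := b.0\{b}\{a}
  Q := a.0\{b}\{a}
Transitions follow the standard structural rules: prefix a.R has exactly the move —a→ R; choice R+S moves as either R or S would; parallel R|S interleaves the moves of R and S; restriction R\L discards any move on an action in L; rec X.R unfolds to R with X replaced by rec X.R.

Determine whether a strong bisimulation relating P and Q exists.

P's transition system — 2 states:
  p0 = b.0\{b}\{a} | =b=> p1
  p1 = 0\{b}\{a} | ·
Q's transition system — 2 states:
  q0 = a.0\{b}\{a} | =a=> q1
  q1 = 0\{b}\{a} | ·
Partition-refinement fixed point:
  B0 = {p0}
  B1 = {p1, q1}
  B2 = {q0}
p0 ∈ B0, q0 ∈ B2 → different blocks

NO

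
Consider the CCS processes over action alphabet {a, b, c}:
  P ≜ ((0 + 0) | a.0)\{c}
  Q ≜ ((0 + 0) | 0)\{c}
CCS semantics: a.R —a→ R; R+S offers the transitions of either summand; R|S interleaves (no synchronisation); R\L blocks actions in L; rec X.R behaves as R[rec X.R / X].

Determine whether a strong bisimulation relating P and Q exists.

not bisimilar

LTS(P): 2 reachable states
  s0 = ((0 + 0) | a.0)\{c} | ··a··> s1
  s1 = ((0 + 0) | 0)\{c} | ·
LTS(Q): 1 reachable states
  t0 = ((0 + 0) | 0)\{c} | ·
Partition-refinement fixed point:
  B0 = {s0}
  B1 = {s1, t0}
s0 ∈ B0, t0 ∈ B1 → different blocks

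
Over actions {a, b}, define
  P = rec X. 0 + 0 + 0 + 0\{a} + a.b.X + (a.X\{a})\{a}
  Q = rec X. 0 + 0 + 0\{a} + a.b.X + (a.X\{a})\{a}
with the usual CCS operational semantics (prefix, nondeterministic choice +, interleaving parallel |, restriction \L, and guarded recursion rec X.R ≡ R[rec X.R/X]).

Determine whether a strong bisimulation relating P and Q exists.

bisimilar

Reachable graph of P (2 states):
  s0 = rec X. 0 + 0 + 0 + 0\{a} + a.b.X + (a.X\{a})\{a} | -a-> s1
  s1 = b.(rec X. 0 + 0 + 0 + 0\{a} + a.b.X + (a.X\{a})\{a}) | -b-> s0
Reachable graph of Q (2 states):
  t0 = rec X. 0 + 0 + 0\{a} + a.b.X + (a.X\{a})\{a} | -a-> t1
  t1 = b.(rec X. 0 + 0 + 0\{a} + a.b.X + (a.X\{a})\{a}) | -b-> t0
Bisimilarity quotient blocks:
  B0 = {s0, t0}
  B1 = {s1, t1}
s0 ∈ B0, t0 ∈ B0 → same block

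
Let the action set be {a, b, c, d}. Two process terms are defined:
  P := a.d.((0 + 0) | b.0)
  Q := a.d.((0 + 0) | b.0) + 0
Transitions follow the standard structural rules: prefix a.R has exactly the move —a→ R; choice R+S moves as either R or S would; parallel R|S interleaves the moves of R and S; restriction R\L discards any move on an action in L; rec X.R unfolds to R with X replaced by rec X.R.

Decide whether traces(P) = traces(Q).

traces(P) = traces(Q)

Reachable graph of P (4 states):
  u0 = a.d.((0 + 0) | b.0) → —a→ u1
  u1 = d.((0 + 0) | b.0) → —d→ u2
  u2 = (0 + 0) | b.0 → —b→ u3
  u3 = (0 + 0) | 0 → deadlocked
Reachable graph of Q (4 states):
  v0 = a.d.((0 + 0) | b.0) + 0 → —a→ v1
  v1 = d.((0 + 0) | b.0) → —d→ v2
  v2 = (0 + 0) | b.0 → —b→ v3
  v3 = (0 + 0) | 0 → deadlocked
Bisimilarity quotient blocks:
  B0 = {u0, v0}
  B1 = {u1, v1}
  B2 = {u2, v2}
  B3 = {u3, v3}
u0 ∈ B0, v0 ∈ B0 → same block
Bisimilar ⇒ trace-equivalent.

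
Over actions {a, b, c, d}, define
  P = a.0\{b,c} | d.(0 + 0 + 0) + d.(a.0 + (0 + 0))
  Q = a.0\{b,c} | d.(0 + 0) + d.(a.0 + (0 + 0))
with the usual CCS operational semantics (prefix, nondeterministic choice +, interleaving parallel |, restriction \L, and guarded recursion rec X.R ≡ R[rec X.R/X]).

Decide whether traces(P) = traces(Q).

traces(P) = traces(Q)

LTS(P): 6 reachable states
  u0 = a.0\{b,c} | d.(0 + 0 + 0) + d.(a.0 + (0 + 0)) | --a--▸ u1, --d--▸ u2, --d--▸ u3
  u1 = 0\{b,c} | d.(0 + 0 + 0) | --d--▸ u4
  u2 = a.0 + (0 + 0) | --a--▸ u5
  u3 = a.0\{b,c} | (0 + 0 + 0) | --a--▸ u4
  u4 = 0\{b,c} | (0 + 0 + 0) | stopped
  u5 = 0 | stopped
LTS(Q): 6 reachable states
  v0 = a.0\{b,c} | d.(0 + 0) + d.(a.0 + (0 + 0)) | --a--▸ v1, --d--▸ v2, --d--▸ v3
  v1 = 0\{b,c} | d.(0 + 0) | --d--▸ v4
  v2 = a.0 + (0 + 0) | --a--▸ v5
  v3 = a.0\{b,c} | (0 + 0) | --a--▸ v4
  v4 = 0\{b,c} | (0 + 0) | stopped
  v5 = 0 | stopped
Coarsest stable partition (strong bisimilarity classes):
  B0 = {u0, v0}
  B1 = {u2, u3, v2, v3}
  B2 = {u4, u5, v4, v5}
  B3 = {u1, v1}
u0 ∈ B0, v0 ∈ B0 → same block
Bisimilar ⇒ trace-equivalent.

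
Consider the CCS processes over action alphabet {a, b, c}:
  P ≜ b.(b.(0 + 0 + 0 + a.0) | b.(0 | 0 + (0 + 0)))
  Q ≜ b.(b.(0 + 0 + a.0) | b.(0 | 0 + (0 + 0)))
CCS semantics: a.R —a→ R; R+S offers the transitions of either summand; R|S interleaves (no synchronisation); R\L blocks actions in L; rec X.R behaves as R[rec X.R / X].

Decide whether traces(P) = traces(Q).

LTS(P): 7 reachable states
  u0 = b.(b.(0 + 0 + 0 + a.0) | b.(0 | 0 + (0 + 0))) has moves =b=> u1
  u1 = b.(0 + 0 + 0 + a.0) | b.(0 | 0 + (0 + 0)) has moves =b=> u2, =b=> u3
  u2 = (0 + 0 + 0 + a.0) | b.(0 | 0 + (0 + 0)) has moves =a=> u4, =b=> u5
  u3 = b.(0 + 0 + 0 + a.0) | (0 | 0 + (0 + 0)) has moves =b=> u5
  u4 = 0 | b.(0 | 0 + (0 + 0)) has moves =b=> u6
  u5 = (0 + 0 + 0 + a.0) | (0 | 0 + (0 + 0)) has moves =a=> u6
  u6 = 0 | (0 | 0 + (0 + 0)) has moves stopped
LTS(Q): 7 reachable states
  v0 = b.(b.(0 + 0 + a.0) | b.(0 | 0 + (0 + 0))) has moves =b=> v1
  v1 = b.(0 + 0 + a.0) | b.(0 | 0 + (0 + 0)) has moves =b=> v2, =b=> v3
  v2 = (0 + 0 + a.0) | b.(0 | 0 + (0 + 0)) has moves =a=> v4, =b=> v5
  v3 = b.(0 + 0 + a.0) | (0 | 0 + (0 + 0)) has moves =b=> v5
  v4 = 0 | b.(0 | 0 + (0 + 0)) has moves =b=> v6
  v5 = (0 + 0 + a.0) | (0 | 0 + (0 + 0)) has moves =a=> v6
  v6 = 0 | (0 | 0 + (0 + 0)) has moves stopped
Coarsest stable partition (strong bisimilarity classes):
  B0 = {u0, v0}
  B1 = {u1, v1}
  B2 = {u3, v3}
  B3 = {u5, v5}
  B4 = {u6, v6}
  B5 = {u2, v2}
  B6 = {u4, v4}
u0 ∈ B0, v0 ∈ B0 → same block
Bisimilar ⇒ trace-equivalent.

YES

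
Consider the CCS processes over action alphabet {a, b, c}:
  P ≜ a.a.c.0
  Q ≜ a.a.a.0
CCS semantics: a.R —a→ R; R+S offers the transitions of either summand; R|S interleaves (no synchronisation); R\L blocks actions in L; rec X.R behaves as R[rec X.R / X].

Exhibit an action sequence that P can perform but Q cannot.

aac

P's transition system — 4 states:
  p0 = a.a.c.0 ⊢ —a→ p1
  p1 = a.c.0 ⊢ —a→ p2
  p2 = c.0 ⊢ —c→ p3
  p3 = 0 ⊢ ∅
Q's transition system — 4 states:
  q0 = a.a.a.0 ⊢ —a→ q1
  q1 = a.a.0 ⊢ —a→ q2
  q2 = a.0 ⊢ —a→ q3
  q3 = 0 ⊢ ∅
Trace ⟨aac⟩ through P, begin at {p0}:
  after a @ step 1: {p1}
  after a @ step 2: {p2}
  after c @ step 3: {p3}
  — P admits the full trace.
Trace ⟨aac⟩ through Q, begin at {q0}:
  after a @ step 1: {q1}
  after a @ step 2: {q2}
  after c @ step 3: no successor for Q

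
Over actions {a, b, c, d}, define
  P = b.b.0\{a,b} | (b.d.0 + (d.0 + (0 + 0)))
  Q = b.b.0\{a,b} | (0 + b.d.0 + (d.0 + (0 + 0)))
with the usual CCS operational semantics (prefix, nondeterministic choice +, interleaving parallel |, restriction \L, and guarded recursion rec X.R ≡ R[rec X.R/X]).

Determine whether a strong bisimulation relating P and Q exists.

P ~ Q

Reachable graph of P (9 states):
  u0 = b.b.0\{a,b} | (b.d.0 + (d.0 + (0 + 0))) has moves --b--▸ u1, --b--▸ u2, --d--▸ u3
  u1 = b.0\{a,b} | (b.d.0 + (d.0 + (0 + 0))) has moves --b--▸ u4, --b--▸ u5, --d--▸ u6
  u2 = b.b.0\{a,b} | d.0 has moves --b--▸ u5, --d--▸ u3
  u3 = b.b.0\{a,b} | 0 has moves --b--▸ u6
  u4 = 0\{a,b} | (b.d.0 + (d.0 + (0 + 0))) has moves --b--▸ u7, --d--▸ u8
  u5 = b.0\{a,b} | d.0 has moves --b--▸ u7, --d--▸ u6
  u6 = b.0\{a,b} | 0 has moves --b--▸ u8
  u7 = 0\{a,b} | d.0 has moves --d--▸ u8
  u8 = 0\{a,b} | 0 has moves ·
Reachable graph of Q (9 states):
  v0 = b.b.0\{a,b} | (0 + b.d.0 + (d.0 + (0 + 0))) has moves --b--▸ v1, --b--▸ v2, --d--▸ v3
  v1 = b.0\{a,b} | (0 + b.d.0 + (d.0 + (0 + 0))) has moves --b--▸ v4, --b--▸ v5, --d--▸ v6
  v2 = b.b.0\{a,b} | d.0 has moves --b--▸ v5, --d--▸ v3
  v3 = b.b.0\{a,b} | 0 has moves --b--▸ v6
  v4 = 0\{a,b} | (0 + b.d.0 + (d.0 + (0 + 0))) has moves --b--▸ v7, --d--▸ v8
  v5 = b.0\{a,b} | d.0 has moves --b--▸ v7, --d--▸ v6
  v6 = b.0\{a,b} | 0 has moves --b--▸ v8
  v7 = 0\{a,b} | d.0 has moves --d--▸ v8
  v8 = 0\{a,b} | 0 has moves ·
Partition-refinement fixed point:
  B0 = {u0, v0}
  B1 = {u3, v3}
  B2 = {u6, v6}
  B3 = {u8, v8}
  B4 = {u2, v2}
  B5 = {u5, v5}
  B6 = {u7, v7}
  B7 = {u1, v1}
  B8 = {u4, v4}
u0 ∈ B0, v0 ∈ B0 → same block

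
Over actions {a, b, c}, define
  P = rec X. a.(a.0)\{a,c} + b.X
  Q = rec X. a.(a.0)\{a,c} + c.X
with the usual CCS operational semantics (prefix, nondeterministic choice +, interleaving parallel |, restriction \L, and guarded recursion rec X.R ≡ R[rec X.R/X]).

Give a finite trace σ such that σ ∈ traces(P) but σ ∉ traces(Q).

Reachable graph of P (2 states):
  p0 = rec X. a.(a.0)\{a,c} + b.X :: -a-> p1, -b-> p0
  p1 = (a.0)\{a,c} :: deadlocked
Reachable graph of Q (2 states):
  q0 = rec X. a.(a.0)\{a,c} + c.X :: -a-> q1, -c-> q0
  q1 = (a.0)\{a,c} :: deadlocked
Executing b from P (initial set {p0}):
  after b @ step 1: {p0}
  — P admits the full trace.
Executing b from Q (initial set {q0}):
  after b @ step 1: ∅ (Q stuck)

b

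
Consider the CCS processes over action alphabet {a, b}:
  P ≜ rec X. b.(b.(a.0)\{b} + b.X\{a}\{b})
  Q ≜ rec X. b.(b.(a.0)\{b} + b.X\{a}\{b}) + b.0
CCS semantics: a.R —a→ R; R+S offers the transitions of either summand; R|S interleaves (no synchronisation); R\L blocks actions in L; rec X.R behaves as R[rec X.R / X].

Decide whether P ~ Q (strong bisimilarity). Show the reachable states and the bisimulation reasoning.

LTS(P): 5 reachable states
  u0 = rec X. b.(b.(a.0)\{b} + b.X\{a}\{b}) has moves =b=> u1
  u1 = b.(a.0)\{b} + b.(rec X. b.(b.(a.0)\{b} + b.X\{a}\{b}))\{a}\{b} has moves =b=> u2, =b=> u3
  u2 = (a.0)\{b} has moves =a=> u4
  u3 = (rec X. b.(b.(a.0)\{b} + b.X\{a}\{b}))\{a}\{b} has moves ·
  u4 = 0\{b} has moves ·
LTS(Q): 6 reachable states
  v0 = rec X. b.(b.(a.0)\{b} + b.X\{a}\{b}) + b.0 has moves =b=> v1, =b=> v2
  v1 = 0 has moves ·
  v2 = b.(a.0)\{b} + b.(rec X. b.(b.(a.0)\{b} + b.X\{a}\{b}) + b.0)\{a}\{b} has moves =b=> v3, =b=> v4
  v3 = (a.0)\{b} has moves =a=> v5
  v4 = (rec X. b.(b.(a.0)\{b} + b.X\{a}\{b}) + b.0)\{a}\{b} has moves ·
  v5 = 0\{b} has moves ·
Coarsest stable partition (strong bisimilarity classes):
  B0 = {u0}
  B1 = {u1, v2}
  B2 = {u2, v3}
  B3 = {u3, u4, v1, v4, v5}
  B4 = {v0}
u0 ∈ B0, v0 ∈ B4 → different blocks

NO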